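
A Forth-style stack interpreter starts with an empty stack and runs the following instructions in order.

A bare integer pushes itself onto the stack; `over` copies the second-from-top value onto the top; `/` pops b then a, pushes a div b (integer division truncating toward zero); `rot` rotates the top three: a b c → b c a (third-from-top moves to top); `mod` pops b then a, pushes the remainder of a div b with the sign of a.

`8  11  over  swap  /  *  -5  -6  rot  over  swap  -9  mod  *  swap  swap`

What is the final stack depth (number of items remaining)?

3

8    : [8]
11   : [8, 11]
over : [8, 11, 8]
swap : [8, 8, 11]
/    : [8, 0]
*    : [0]
-5   : [0, -5]
-6   : [0, -5, -6]
rot  : [-5, -6, 0]
over : [-5, -6, 0, -6]
swap : [-5, -6, -6, 0]
-9   : [-5, -6, -6, 0, -9]
mod  : [-5, -6, -6, 0]
*    : [-5, -6, 0]
swap : [-5, 0, -6]
swap : [-5, -6, 0]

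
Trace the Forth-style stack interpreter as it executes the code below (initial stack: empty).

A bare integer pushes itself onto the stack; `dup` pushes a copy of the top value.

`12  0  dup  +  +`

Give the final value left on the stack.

12

12  → 12
0   → 12 0
dup → 12 0 0
+   → 12 0
+   → 12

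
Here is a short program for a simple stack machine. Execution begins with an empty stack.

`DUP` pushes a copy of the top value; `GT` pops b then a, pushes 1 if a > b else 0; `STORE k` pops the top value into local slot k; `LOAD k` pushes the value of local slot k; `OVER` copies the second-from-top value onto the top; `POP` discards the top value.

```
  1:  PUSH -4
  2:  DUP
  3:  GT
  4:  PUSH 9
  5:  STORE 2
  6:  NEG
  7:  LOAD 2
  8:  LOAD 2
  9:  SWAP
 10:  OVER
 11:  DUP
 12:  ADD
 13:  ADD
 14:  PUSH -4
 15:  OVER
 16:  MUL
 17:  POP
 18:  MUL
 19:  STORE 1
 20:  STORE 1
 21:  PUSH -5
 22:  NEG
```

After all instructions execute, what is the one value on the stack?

PUSH -4 : [-4]
DUP     : [-4, -4]
GT      : [0]
PUSH 9  : [0, 9]
STORE 2 : [0]
NEG     : [0]
LOAD 2  : [0, 9]
LOAD 2  : [0, 9, 9]
SWAP    : [0, 9, 9]
OVER    : [0, 9, 9, 9]
DUP     : [0, 9, 9, 9, 9]
ADD     : [0, 9, 9, 18]
ADD     : [0, 9, 27]
PUSH -4 : [0, 9, 27, -4]
OVER    : [0, 9, 27, -4, 27]
MUL     : [0, 9, 27, -108]
POP     : [0, 9, 27]
MUL     : [0, 243]
STORE 1 : [0]
STORE 1 : []
PUSH -5 : [-5]
NEG     : [5]

5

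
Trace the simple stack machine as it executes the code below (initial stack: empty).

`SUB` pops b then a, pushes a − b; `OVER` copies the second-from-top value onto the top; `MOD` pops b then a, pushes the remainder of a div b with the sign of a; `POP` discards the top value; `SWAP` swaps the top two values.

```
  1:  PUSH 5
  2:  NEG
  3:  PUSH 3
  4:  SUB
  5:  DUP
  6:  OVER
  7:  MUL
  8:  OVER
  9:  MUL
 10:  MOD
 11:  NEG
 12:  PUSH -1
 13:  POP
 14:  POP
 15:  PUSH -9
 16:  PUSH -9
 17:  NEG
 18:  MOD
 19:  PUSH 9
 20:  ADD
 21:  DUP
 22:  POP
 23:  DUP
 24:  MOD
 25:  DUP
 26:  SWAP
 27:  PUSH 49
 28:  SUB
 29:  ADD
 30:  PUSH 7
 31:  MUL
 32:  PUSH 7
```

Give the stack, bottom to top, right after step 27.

PUSH 5  → 5
NEG     → -5
PUSH 3  → -5 3
SUB     → -8
DUP     → -8 -8
OVER    → -8 -8 -8
MUL     → -8 64
OVER    → -8 64 -8
MUL     → -8 -512
MOD     → -8
NEG     → 8
PUSH -1 → 8 -1
POP     → 8
POP     → (empty)
PUSH -9 → -9
PUSH -9 → -9 -9
NEG     → -9 9
MOD     → 0
PUSH 9  → 0 9
ADD     → 9
DUP     → 9 9
POP     → 9
DUP     → 9 9
MOD     → 0
DUP     → 0 0
SWAP    → 0 0
PUSH 49 → 0 0 49

[0, 0, 49]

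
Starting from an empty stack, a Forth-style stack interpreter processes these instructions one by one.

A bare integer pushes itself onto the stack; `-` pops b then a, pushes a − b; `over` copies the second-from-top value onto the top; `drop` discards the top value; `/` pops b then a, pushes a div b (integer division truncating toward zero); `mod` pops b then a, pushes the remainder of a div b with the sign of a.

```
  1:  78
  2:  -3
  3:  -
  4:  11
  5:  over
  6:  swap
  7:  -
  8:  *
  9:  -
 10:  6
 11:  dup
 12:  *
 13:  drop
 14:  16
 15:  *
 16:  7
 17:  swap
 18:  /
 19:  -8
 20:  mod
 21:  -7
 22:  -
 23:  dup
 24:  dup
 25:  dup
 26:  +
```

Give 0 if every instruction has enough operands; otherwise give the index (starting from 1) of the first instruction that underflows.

9

78   → [78]
-3   → [78, -3]
-    → [81]
11   → [81, 11]
over → [81, 11, 81]
swap → [81, 81, 11]
-    → [81, 70]
*    → [5670]
-  — needs 2 operands, stack has 1 → underflow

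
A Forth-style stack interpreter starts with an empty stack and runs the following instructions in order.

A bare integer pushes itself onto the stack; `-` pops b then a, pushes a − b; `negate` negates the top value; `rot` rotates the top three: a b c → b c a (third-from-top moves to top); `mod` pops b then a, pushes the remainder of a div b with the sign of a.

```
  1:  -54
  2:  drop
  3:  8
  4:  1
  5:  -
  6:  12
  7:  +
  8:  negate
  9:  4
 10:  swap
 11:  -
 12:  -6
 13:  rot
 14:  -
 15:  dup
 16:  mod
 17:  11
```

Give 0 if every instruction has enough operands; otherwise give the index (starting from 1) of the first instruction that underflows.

-54    -> -54
drop   -> (empty)
8      -> 8
1      -> 8 1
-      -> 7
12     -> 7 12
+      -> 19
negate -> -19
4      -> -19 4
swap   -> 4 -19
-      -> 23
-6     -> 23 -6
rot  — needs 3 operands, stack has 2 → underflow

13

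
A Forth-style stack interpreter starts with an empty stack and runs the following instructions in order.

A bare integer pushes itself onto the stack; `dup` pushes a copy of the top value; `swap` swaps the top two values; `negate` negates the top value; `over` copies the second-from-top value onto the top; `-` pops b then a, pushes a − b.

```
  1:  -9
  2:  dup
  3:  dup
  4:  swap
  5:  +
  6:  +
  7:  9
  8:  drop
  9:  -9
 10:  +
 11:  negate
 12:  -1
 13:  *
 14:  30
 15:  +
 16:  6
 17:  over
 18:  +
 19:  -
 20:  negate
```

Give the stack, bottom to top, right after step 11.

-9     -> -9
dup    -> -9 -9
dup    -> -9 -9 -9
swap   -> -9 -9 -9
+      -> -9 -18
+      -> -27
9      -> -27 9
drop   -> -27
-9     -> -27 -9
+      -> -36
negate -> 36

[36]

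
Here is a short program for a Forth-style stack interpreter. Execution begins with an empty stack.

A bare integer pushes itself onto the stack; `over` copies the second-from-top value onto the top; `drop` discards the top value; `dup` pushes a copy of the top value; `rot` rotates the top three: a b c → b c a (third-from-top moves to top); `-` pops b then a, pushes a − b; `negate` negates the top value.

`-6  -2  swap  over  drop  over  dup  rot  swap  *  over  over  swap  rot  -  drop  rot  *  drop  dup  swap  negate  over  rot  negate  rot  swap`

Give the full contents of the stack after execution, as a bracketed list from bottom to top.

[-2, 2, 2]

-6      -6
-2      -6 -2
swap    -2 -6
over    -2 -6 -2
drop    -2 -6
over    -2 -6 -2
dup     -2 -6 -2 -2
rot     -2 -2 -2 -6
swap    -2 -2 -6 -2
*       -2 -2 12
over    -2 -2 12 -2
over    -2 -2 12 -2 12
swap    -2 -2 12 12 -2
rot     -2 -2 12 -2 12
-       -2 -2 12 -14
drop    -2 -2 12
rot     -2 12 -2
*       -2 -24
drop    -2
dup     -2 -2
swap    -2 -2
negate  -2 2
over    -2 2 -2
rot     2 -2 -2
negate  2 -2 2
rot     -2 2 2
swap    -2 2 2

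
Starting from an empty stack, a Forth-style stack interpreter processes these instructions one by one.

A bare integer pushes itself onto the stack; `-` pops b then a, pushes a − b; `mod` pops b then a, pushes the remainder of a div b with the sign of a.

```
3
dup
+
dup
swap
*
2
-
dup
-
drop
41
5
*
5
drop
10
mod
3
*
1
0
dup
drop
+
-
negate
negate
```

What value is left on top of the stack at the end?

3      : [3]
dup    : [3, 3]
+      : [6]
dup    : [6, 6]
swap   : [6, 6]
*      : [36]
2      : [36, 2]
-      : [34]
dup    : [34, 34]
-      : [0]
drop   : []
41     : [41]
5      : [41, 5]
*      : [205]
5      : [205, 5]
drop   : [205]
10     : [205, 10]
mod    : [5]
3      : [5, 3]
*      : [15]
1      : [15, 1]
0      : [15, 1, 0]
dup    : [15, 1, 0, 0]
drop   : [15, 1, 0]
+      : [15, 1]
-      : [14]
negate : [-14]
negate : [14]

14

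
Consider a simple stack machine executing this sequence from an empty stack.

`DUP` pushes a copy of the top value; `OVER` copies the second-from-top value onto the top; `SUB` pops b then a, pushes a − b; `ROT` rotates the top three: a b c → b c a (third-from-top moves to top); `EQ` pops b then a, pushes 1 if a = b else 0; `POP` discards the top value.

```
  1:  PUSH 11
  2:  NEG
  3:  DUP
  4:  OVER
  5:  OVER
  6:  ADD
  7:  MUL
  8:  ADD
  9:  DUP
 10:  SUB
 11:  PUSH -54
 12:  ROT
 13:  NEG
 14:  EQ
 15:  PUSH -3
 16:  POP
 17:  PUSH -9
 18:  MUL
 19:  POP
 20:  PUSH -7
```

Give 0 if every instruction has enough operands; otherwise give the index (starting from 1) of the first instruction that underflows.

12

PUSH 11  : 11
NEG      : -11
DUP      : -11 -11
OVER     : -11 -11 -11
OVER     : -11 -11 -11 -11
ADD      : -11 -11 -22
MUL      : -11 242
ADD      : 231
DUP      : 231 231
SUB      : 0
PUSH -54 : 0 -54
ROT  — needs 3 operands, stack has 2 → underflow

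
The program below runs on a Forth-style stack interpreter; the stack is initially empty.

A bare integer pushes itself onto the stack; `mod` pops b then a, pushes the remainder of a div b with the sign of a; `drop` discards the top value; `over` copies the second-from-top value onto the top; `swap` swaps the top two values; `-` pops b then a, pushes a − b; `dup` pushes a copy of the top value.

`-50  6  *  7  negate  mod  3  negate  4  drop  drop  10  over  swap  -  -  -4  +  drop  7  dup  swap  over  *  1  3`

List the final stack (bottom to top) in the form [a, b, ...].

-50     -50
6       -50 6
*       -300
7       -300 7
negate  -300 -7
mod     -6
3       -6 3
negate  -6 -3
4       -6 -3 4
drop    -6 -3
drop    -6
10      -6 10
over    -6 10 -6
swap    -6 -6 10
-       -6 -16
-       10
-4      10 -4
+       6
drop    (empty)
7       7
dup     7 7
swap    7 7
over    7 7 7
*       7 49
1       7 49 1
3       7 49 1 3

[7, 49, 1, 3]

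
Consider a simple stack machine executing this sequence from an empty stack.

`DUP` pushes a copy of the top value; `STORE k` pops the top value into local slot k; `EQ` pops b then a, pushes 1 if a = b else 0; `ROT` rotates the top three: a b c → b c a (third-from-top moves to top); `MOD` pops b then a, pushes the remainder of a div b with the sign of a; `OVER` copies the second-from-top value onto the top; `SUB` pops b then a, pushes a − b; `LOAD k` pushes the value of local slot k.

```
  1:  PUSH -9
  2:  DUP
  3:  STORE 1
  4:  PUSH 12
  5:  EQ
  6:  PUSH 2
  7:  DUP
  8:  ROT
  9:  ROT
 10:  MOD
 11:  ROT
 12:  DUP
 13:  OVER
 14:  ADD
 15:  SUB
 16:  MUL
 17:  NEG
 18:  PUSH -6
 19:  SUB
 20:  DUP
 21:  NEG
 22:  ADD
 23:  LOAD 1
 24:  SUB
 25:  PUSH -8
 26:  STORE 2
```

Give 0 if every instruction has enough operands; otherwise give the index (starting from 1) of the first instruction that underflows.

PUSH -9 → [-9]
DUP     → [-9, -9]
STORE 1 → [-9]
PUSH 12 → [-9, 12]
EQ      → [0]
PUSH 2  → [0, 2]
DUP     → [0, 2, 2]
ROT     → [2, 2, 0]
ROT     → [2, 0, 2]
MOD     → [2, 0]
ROT  — needs 3 operands, stack has 2 → underflow

11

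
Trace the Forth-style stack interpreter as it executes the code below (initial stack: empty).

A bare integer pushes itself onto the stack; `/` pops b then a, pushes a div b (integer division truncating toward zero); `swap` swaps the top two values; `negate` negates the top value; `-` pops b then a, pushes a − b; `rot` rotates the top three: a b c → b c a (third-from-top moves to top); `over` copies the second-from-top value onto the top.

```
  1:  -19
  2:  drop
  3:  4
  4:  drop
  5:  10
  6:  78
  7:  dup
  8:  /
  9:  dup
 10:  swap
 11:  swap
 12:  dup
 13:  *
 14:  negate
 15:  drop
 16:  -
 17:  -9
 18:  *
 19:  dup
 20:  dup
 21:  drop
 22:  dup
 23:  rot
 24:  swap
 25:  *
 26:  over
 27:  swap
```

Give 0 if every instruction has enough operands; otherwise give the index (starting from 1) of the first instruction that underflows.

0

-19    → -19
drop   → (empty)
4      → 4
drop   → (empty)
10     → 10
78     → 10 78
dup    → 10 78 78
/      → 10 1
dup    → 10 1 1
swap   → 10 1 1
swap   → 10 1 1
dup    → 10 1 1 1
*      → 10 1 1
negate → 10 1 -1
drop   → 10 1
-      → 9
-9     → 9 -9
*      → -81
dup    → -81 -81
dup    → -81 -81 -81
drop   → -81 -81
dup    → -81 -81 -81
rot    → -81 -81 -81
swap   → -81 -81 -81
*      → -81 6561
over   → -81 6561 -81
swap   → -81 -81 6561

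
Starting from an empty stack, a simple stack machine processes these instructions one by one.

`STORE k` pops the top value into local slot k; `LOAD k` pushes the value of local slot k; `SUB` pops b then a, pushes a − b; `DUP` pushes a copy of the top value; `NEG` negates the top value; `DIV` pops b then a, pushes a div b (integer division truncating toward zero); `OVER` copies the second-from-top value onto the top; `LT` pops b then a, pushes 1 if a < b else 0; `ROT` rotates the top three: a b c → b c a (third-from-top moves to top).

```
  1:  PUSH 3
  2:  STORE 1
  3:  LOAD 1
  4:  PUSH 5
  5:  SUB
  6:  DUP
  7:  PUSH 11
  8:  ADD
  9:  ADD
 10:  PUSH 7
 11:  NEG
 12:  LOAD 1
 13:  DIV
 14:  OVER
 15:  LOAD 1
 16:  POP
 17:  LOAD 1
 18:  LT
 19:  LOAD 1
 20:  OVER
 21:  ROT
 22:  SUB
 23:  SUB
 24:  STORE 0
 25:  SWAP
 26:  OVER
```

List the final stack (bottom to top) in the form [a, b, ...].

PUSH 3   [3]
STORE 1  []
LOAD 1   [3]
PUSH 5   [3, 5]
SUB      [-2]
DUP      [-2, -2]
PUSH 11  [-2, -2, 11]
ADD      [-2, 9]
ADD      [7]
PUSH 7   [7, 7]
NEG      [7, -7]
LOAD 1   [7, -7, 3]
DIV      [7, -2]
OVER     [7, -2, 7]
LOAD 1   [7, -2, 7, 3]
POP      [7, -2, 7]
LOAD 1   [7, -2, 7, 3]
LT       [7, -2, 0]
LOAD 1   [7, -2, 0, 3]
OVER     [7, -2, 0, 3, 0]
ROT      [7, -2, 3, 0, 0]
SUB      [7, -2, 3, 0]
SUB      [7, -2, 3]
STORE 0  [7, -2]
SWAP     [-2, 7]
OVER     [-2, 7, -2]

[-2, 7, -2]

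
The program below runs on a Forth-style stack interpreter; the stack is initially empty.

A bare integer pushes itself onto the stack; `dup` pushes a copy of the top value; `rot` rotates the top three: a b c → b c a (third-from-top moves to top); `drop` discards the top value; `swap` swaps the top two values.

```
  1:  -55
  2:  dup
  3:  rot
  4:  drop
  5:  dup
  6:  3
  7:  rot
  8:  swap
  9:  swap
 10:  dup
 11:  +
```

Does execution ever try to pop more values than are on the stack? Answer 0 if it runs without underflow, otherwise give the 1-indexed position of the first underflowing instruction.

3

-55 : -55
dup : -55 -55
rot  — needs 3 operands, stack has 2 → underflow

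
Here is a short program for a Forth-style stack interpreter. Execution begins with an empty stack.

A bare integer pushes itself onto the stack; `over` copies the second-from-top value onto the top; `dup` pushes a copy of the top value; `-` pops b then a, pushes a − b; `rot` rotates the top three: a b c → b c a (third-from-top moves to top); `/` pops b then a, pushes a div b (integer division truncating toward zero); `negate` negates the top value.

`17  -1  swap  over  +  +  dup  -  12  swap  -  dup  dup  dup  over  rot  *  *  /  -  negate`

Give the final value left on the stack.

-12

17     : [17]
-1     : [17, -1]
swap   : [-1, 17]
over   : [-1, 17, -1]
+      : [-1, 16]
+      : [15]
dup    : [15, 15]
-      : [0]
12     : [0, 12]
swap   : [12, 0]
-      : [12]
dup    : [12, 12]
dup    : [12, 12, 12]
dup    : [12, 12, 12, 12]
over   : [12, 12, 12, 12, 12]
rot    : [12, 12, 12, 12, 12]
*      : [12, 12, 12, 144]
*      : [12, 12, 1728]
/      : [12, 0]
-      : [12]
negate : [-12]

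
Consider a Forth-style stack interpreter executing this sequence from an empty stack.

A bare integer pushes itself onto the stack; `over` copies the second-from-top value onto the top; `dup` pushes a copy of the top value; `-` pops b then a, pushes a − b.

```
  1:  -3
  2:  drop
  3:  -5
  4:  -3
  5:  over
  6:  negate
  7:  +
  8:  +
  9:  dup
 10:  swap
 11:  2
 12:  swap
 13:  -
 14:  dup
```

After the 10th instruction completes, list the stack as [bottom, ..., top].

-3     : -3
drop   : (empty)
-5     : -5
-3     : -5 -3
over   : -5 -3 -5
negate : -5 -3 5
+      : -5 2
+      : -3
dup    : -3 -3
swap   : -3 -3

[-3, -3]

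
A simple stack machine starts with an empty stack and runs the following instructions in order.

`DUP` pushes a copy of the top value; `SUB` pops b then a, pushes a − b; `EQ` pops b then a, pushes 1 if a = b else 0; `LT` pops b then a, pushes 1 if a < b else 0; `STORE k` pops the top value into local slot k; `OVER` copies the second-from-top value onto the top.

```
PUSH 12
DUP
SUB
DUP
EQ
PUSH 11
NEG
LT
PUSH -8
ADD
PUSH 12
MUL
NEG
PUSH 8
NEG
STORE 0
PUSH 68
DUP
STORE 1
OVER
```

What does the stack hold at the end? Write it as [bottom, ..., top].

[96, 68, 96]

PUSH 12 -> 12
DUP     -> 12 12
SUB     -> 0
DUP     -> 0 0
EQ      -> 1
PUSH 11 -> 1 11
NEG     -> 1 -11
LT      -> 0
PUSH -8 -> 0 -8
ADD     -> -8
PUSH 12 -> -8 12
MUL     -> -96
NEG     -> 96
PUSH 8  -> 96 8
NEG     -> 96 -8
STORE 0 -> 96
PUSH 68 -> 96 68
DUP     -> 96 68 68
STORE 1 -> 96 68
OVER    -> 96 68 96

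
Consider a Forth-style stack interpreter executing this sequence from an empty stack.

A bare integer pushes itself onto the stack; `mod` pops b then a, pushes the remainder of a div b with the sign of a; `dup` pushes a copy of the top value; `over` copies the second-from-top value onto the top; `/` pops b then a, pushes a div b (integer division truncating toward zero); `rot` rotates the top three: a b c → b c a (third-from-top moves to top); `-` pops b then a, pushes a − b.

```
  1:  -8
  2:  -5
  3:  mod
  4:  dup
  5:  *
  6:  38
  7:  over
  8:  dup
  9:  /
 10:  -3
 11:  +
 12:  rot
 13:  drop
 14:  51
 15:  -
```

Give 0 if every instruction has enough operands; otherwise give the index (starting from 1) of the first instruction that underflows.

0

-8    -8
-5    -8 -5
mod   -3
dup   -3 -3
*     9
38    9 38
over  9 38 9
dup   9 38 9 9
/     9 38 1
-3    9 38 1 -3
+     9 38 -2
rot   38 -2 9
drop  38 -2
51    38 -2 51
-     38 -53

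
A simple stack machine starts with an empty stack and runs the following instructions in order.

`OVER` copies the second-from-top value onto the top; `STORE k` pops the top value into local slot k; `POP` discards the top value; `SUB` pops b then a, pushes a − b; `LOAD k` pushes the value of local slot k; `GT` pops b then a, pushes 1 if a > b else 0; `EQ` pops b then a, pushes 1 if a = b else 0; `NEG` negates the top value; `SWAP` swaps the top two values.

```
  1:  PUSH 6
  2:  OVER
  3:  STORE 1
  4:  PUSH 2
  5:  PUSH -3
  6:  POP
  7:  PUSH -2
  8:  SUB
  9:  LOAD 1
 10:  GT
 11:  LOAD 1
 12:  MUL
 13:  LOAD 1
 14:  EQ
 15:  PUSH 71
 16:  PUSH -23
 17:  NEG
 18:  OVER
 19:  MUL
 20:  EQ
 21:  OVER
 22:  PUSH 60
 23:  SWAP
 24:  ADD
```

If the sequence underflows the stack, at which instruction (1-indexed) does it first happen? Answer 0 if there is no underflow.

PUSH 6 : 6
OVER  — needs 2 operands, stack has 1 → underflow

2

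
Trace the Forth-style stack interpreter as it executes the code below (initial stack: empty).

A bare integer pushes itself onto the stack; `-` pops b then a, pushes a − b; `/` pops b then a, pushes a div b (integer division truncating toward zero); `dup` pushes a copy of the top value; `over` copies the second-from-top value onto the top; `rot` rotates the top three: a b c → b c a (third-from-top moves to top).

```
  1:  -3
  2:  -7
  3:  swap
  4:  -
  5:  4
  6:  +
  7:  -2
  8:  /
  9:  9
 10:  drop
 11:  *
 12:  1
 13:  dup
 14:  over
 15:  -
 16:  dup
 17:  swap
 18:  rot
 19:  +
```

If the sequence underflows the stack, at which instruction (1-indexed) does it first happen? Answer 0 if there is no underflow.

11

-3   → [-3]
-7   → [-3, -7]
swap → [-7, -3]
-    → [-4]
4    → [-4, 4]
+    → [0]
-2   → [0, -2]
/    → [0]
9    → [0, 9]
drop → [0]
*  — needs 2 operands, stack has 1 → underflow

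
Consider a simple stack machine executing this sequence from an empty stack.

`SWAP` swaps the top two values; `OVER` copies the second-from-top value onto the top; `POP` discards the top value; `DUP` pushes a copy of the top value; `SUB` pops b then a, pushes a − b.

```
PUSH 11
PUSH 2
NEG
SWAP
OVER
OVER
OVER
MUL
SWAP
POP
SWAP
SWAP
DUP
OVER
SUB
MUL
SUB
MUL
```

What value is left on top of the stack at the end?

PUSH 11 -> [11]
PUSH 2  -> [11, 2]
NEG     -> [11, -2]
SWAP    -> [-2, 11]
OVER    -> [-2, 11, -2]
OVER    -> [-2, 11, -2, 11]
OVER    -> [-2, 11, -2, 11, -2]
MUL     -> [-2, 11, -2, -22]
SWAP    -> [-2, 11, -22, -2]
POP     -> [-2, 11, -22]
SWAP    -> [-2, -22, 11]
SWAP    -> [-2, 11, -22]
DUP     -> [-2, 11, -22, -22]
OVER    -> [-2, 11, -22, -22, -22]
SUB     -> [-2, 11, -22, 0]
MUL     -> [-2, 11, 0]
SUB     -> [-2, 11]
MUL     -> [-22]

-22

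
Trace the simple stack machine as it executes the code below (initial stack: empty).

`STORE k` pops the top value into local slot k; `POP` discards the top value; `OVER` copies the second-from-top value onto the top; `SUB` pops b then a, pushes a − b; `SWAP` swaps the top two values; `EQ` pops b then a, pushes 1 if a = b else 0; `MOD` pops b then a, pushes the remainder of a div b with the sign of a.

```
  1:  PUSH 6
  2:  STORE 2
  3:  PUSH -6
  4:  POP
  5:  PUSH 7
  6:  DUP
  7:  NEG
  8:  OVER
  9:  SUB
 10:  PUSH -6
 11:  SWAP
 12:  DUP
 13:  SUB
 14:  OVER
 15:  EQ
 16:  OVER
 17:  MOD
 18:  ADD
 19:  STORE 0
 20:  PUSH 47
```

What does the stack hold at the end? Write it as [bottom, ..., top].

[7, 47]

PUSH 6  → [6]
STORE 2 → []
PUSH -6 → [-6]
POP     → []
PUSH 7  → [7]
DUP     → [7, 7]
NEG     → [7, -7]
OVER    → [7, -7, 7]
SUB     → [7, -14]
PUSH -6 → [7, -14, -6]
SWAP    → [7, -6, -14]
DUP     → [7, -6, -14, -14]
SUB     → [7, -6, 0]
OVER    → [7, -6, 0, -6]
EQ      → [7, -6, 0]
OVER    → [7, -6, 0, -6]
MOD     → [7, -6, 0]
ADD     → [7, -6]
STORE 0 → [7]
PUSH 47 → [7, 47]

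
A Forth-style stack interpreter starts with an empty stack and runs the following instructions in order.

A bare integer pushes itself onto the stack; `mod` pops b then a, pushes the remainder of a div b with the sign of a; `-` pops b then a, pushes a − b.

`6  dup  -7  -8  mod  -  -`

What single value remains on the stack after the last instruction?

6   → [6]
dup → [6, 6]
-7  → [6, 6, -7]
-8  → [6, 6, -7, -8]
mod → [6, 6, -7]
-   → [6, 13]
-   → [-7]

-7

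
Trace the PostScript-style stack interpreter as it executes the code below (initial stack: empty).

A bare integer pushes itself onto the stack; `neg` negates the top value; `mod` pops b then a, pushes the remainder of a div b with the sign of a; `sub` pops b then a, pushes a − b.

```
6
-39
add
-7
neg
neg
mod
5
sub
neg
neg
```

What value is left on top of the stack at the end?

6   -> [6]
-39 -> [6, -39]
add -> [-33]
-7  -> [-33, -7]
neg -> [-33, 7]
neg -> [-33, -7]
mod -> [-5]
5   -> [-5, 5]
sub -> [-10]
neg -> [10]
neg -> [-10]

-10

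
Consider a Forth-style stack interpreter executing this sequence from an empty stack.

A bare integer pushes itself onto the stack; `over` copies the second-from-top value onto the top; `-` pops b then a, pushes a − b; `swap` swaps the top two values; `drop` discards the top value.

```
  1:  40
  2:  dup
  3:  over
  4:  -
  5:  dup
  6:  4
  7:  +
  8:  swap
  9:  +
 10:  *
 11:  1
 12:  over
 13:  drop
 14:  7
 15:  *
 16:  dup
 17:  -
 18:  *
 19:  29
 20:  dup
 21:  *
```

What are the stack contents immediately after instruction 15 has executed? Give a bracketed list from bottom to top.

[160, 7]

40    40
dup   40 40
over  40 40 40
-     40 0
dup   40 0 0
4     40 0 0 4
+     40 0 4
swap  40 4 0
+     40 4
*     160
1     160 1
over  160 1 160
drop  160 1
7     160 1 7
*     160 7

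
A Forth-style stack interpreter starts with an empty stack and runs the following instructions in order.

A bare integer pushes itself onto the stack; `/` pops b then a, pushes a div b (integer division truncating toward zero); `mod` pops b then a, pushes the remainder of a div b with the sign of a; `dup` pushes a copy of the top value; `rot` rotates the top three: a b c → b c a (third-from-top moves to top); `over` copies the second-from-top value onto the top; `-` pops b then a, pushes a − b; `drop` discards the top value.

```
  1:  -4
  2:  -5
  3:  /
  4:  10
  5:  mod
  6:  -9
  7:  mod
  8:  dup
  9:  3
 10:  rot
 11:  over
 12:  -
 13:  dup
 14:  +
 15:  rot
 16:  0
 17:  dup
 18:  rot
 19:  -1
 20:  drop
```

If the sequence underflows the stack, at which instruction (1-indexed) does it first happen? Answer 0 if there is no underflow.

0

-4    -4
-5    -4 -5
/     0
10    0 10
mod   0
-9    0 -9
mod   0
dup   0 0
3     0 0 3
rot   0 3 0
over  0 3 0 3
-     0 3 -3
dup   0 3 -3 -3
+     0 3 -6
rot   3 -6 0
0     3 -6 0 0
dup   3 -6 0 0 0
rot   3 -6 0 0 0
-1    3 -6 0 0 0 -1
drop  3 -6 0 0 0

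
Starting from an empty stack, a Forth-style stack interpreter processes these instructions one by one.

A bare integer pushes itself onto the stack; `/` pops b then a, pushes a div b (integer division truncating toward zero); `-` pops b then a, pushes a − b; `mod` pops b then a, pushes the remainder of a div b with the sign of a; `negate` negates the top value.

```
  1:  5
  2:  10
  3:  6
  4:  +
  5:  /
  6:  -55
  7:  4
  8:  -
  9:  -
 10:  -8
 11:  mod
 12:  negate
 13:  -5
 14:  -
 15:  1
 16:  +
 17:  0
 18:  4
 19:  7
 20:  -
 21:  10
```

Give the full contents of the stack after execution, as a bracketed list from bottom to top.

5      : 5
10     : 5 10
6      : 5 10 6
+      : 5 16
/      : 0
-55    : 0 -55
4      : 0 -55 4
-      : 0 -59
-      : 59
-8     : 59 -8
mod    : 3
negate : -3
-5     : -3 -5
-      : 2
1      : 2 1
+      : 3
0      : 3 0
4      : 3 0 4
7      : 3 0 4 7
-      : 3 0 -3
10     : 3 0 -3 10

[3, 0, -3, 10]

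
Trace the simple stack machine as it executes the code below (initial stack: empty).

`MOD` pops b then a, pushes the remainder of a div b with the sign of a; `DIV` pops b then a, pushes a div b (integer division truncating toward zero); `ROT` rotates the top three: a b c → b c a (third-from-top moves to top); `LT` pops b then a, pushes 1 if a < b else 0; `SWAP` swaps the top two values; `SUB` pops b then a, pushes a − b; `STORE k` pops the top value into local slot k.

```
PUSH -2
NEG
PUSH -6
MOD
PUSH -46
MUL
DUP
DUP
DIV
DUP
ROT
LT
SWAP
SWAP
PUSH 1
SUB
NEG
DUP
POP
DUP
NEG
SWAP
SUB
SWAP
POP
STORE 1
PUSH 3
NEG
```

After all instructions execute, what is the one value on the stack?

PUSH -2   [-2]
NEG       [2]
PUSH -6   [2, -6]
MOD       [2]
PUSH -46  [2, -46]
MUL       [-92]
DUP       [-92, -92]
DUP       [-92, -92, -92]
DIV       [-92, 1]
DUP       [-92, 1, 1]
ROT       [1, 1, -92]
LT        [1, 0]
SWAP      [0, 1]
SWAP      [1, 0]
PUSH 1    [1, 0, 1]
SUB       [1, -1]
NEG       [1, 1]
DUP       [1, 1, 1]
POP       [1, 1]
DUP       [1, 1, 1]
NEG       [1, 1, -1]
SWAP      [1, -1, 1]
SUB       [1, -2]
SWAP      [-2, 1]
POP       [-2]
STORE 1   []
PUSH 3    [3]
NEG       [-3]

-3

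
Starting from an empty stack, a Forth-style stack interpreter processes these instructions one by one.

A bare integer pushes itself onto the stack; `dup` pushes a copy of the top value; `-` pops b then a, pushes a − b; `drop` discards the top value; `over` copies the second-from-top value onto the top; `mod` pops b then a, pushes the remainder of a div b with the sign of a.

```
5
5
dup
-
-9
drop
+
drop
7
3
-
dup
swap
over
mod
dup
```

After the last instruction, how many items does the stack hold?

3

5    → 5
5    → 5 5
dup  → 5 5 5
-    → 5 0
-9   → 5 0 -9
drop → 5 0
+    → 5
drop → (empty)
7    → 7
3    → 7 3
-    → 4
dup  → 4 4
swap → 4 4
over → 4 4 4
mod  → 4 0
dup  → 4 0 0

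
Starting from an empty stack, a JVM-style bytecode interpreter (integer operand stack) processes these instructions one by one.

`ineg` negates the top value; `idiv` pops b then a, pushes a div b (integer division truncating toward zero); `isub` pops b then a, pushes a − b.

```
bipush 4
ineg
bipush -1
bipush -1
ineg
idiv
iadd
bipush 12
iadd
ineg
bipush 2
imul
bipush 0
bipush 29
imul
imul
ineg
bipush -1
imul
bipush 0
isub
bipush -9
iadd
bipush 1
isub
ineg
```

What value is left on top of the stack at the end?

bipush 4   4
ineg       -4
bipush -1  -4 -1
bipush -1  -4 -1 -1
ineg       -4 -1 1
idiv       -4 -1
iadd       -5
bipush 12  -5 12
iadd       7
ineg       -7
bipush 2   -7 2
imul       -14
bipush 0   -14 0
bipush 29  -14 0 29
imul       -14 0
imul       0
ineg       0
bipush -1  0 -1
imul       0
bipush 0   0 0
isub       0
bipush -9  0 -9
iadd       -9
bipush 1   -9 1
isub       -10
ineg       10

10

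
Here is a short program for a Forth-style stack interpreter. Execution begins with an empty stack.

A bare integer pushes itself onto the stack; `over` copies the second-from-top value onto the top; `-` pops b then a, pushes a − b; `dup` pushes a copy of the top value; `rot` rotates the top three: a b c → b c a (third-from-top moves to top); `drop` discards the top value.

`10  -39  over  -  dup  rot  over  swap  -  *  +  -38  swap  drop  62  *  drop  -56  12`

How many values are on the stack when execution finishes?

10   : [10]
-39  : [10, -39]
over : [10, -39, 10]
-    : [10, -49]
dup  : [10, -49, -49]
rot  : [-49, -49, 10]
over : [-49, -49, 10, -49]
swap : [-49, -49, -49, 10]
-    : [-49, -49, -59]
*    : [-49, 2891]
+    : [2842]
-38  : [2842, -38]
swap : [-38, 2842]
drop : [-38]
62   : [-38, 62]
*    : [-2356]
drop : []
-56  : [-56]
12   : [-56, 12]

2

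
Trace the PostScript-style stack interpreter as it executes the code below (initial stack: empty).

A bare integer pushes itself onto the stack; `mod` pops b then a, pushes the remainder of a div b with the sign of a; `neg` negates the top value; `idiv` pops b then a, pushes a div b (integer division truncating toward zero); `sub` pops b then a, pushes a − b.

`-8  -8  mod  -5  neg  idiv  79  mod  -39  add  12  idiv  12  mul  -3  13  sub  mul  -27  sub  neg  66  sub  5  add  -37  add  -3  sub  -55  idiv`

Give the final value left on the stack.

-8    [-8]
-8    [-8, -8]
mod   [0]
-5    [0, -5]
neg   [0, 5]
idiv  [0]
79    [0, 79]
mod   [0]
-39   [0, -39]
add   [-39]
12    [-39, 12]
idiv  [-3]
12    [-3, 12]
mul   [-36]
-3    [-36, -3]
13    [-36, -3, 13]
sub   [-36, -16]
mul   [576]
-27   [576, -27]
sub   [603]
neg   [-603]
66    [-603, 66]
sub   [-669]
5     [-669, 5]
add   [-664]
-37   [-664, -37]
add   [-701]
-3    [-701, -3]
sub   [-698]
-55   [-698, -55]
idiv  [12]

12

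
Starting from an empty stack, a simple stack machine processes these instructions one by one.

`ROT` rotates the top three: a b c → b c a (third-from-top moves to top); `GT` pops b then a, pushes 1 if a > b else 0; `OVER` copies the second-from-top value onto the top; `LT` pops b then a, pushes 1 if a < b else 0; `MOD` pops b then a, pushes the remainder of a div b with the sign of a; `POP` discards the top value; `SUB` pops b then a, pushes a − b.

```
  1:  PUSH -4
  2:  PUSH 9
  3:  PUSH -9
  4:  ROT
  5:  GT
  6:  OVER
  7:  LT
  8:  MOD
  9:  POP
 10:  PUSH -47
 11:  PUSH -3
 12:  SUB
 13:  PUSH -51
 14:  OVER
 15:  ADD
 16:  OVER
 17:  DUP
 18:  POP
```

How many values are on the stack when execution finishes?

3

PUSH -4  → [-4]
PUSH 9   → [-4, 9]
PUSH -9  → [-4, 9, -9]
ROT      → [9, -9, -4]
GT       → [9, 0]
OVER     → [9, 0, 9]
LT       → [9, 1]
MOD      → [0]
POP      → []
PUSH -47 → [-47]
PUSH -3  → [-47, -3]
SUB      → [-44]
PUSH -51 → [-44, -51]
OVER     → [-44, -51, -44]
ADD      → [-44, -95]
OVER     → [-44, -95, -44]
DUP      → [-44, -95, -44, -44]
POP      → [-44, -95, -44]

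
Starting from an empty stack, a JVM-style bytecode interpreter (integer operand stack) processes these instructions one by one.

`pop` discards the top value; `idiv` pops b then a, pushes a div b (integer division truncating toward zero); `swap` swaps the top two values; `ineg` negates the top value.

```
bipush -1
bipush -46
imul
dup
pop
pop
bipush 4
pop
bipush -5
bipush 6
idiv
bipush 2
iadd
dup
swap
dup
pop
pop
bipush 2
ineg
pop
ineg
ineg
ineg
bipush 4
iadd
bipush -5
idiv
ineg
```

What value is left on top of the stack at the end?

bipush -1  -> [-1]
bipush -46 -> [-1, -46]
imul       -> [46]
dup        -> [46, 46]
pop        -> [46]
pop        -> []
bipush 4   -> [4]
pop        -> []
bipush -5  -> [-5]
bipush 6   -> [-5, 6]
idiv       -> [0]
bipush 2   -> [0, 2]
iadd       -> [2]
dup        -> [2, 2]
swap       -> [2, 2]
dup        -> [2, 2, 2]
pop        -> [2, 2]
pop        -> [2]
bipush 2   -> [2, 2]
ineg       -> [2, -2]
pop        -> [2]
ineg       -> [-2]
ineg       -> [2]
ineg       -> [-2]
bipush 4   -> [-2, 4]
iadd       -> [2]
bipush -5  -> [2, -5]
idiv       -> [0]
ineg       -> [0]

0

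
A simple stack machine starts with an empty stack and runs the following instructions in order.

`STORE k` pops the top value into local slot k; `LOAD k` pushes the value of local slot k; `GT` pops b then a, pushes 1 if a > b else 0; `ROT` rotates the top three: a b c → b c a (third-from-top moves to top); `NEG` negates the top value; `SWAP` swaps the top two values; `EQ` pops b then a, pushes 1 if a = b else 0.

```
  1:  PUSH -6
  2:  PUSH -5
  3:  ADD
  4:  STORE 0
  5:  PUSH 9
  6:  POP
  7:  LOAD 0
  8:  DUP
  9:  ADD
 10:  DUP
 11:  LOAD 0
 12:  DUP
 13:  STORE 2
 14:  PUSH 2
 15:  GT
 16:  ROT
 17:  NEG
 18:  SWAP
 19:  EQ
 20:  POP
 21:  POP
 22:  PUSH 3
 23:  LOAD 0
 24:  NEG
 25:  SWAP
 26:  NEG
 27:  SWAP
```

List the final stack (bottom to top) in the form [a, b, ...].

PUSH -6 → -6
PUSH -5 → -6 -5
ADD     → -11
STORE 0 → (empty)
PUSH 9  → 9
POP     → (empty)
LOAD 0  → -11
DUP     → -11 -11
ADD     → -22
DUP     → -22 -22
LOAD 0  → -22 -22 -11
DUP     → -22 -22 -11 -11
STORE 2 → -22 -22 -11
PUSH 2  → -22 -22 -11 2
GT      → -22 -22 0
ROT     → -22 0 -22
NEG     → -22 0 22
SWAP    → -22 22 0
EQ      → -22 0
POP     → -22
POP     → (empty)
PUSH 3  → 3
LOAD 0  → 3 -11
NEG     → 3 11
SWAP    → 11 3
NEG     → 11 -3
SWAP    → -3 11

[-3, 11]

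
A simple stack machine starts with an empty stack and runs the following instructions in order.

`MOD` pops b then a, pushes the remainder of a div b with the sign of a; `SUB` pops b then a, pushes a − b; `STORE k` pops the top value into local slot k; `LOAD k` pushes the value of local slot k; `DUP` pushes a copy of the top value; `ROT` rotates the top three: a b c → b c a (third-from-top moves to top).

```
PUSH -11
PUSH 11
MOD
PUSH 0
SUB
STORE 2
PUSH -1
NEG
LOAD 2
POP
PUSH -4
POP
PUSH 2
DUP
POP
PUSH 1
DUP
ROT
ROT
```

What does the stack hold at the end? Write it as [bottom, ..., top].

[1, 1, 2, 1]

PUSH -11  -11
PUSH 11   -11 11
MOD       0
PUSH 0    0 0
SUB       0
STORE 2   (empty)
PUSH -1   -1
NEG       1
LOAD 2    1 0
POP       1
PUSH -4   1 -4
POP       1
PUSH 2    1 2
DUP       1 2 2
POP       1 2
PUSH 1    1 2 1
DUP       1 2 1 1
ROT       1 1 1 2
ROT       1 1 2 1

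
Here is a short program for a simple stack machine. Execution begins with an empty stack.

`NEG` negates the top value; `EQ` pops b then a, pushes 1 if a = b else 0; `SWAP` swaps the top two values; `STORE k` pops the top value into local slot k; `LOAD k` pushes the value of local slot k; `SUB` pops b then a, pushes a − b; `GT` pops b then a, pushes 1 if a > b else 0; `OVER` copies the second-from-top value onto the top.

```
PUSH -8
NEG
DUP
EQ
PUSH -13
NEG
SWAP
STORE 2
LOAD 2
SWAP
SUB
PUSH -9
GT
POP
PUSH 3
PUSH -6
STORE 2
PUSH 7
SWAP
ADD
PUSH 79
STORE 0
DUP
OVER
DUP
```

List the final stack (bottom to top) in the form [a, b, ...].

PUSH -8  → [-8]
NEG      → [8]
DUP      → [8, 8]
EQ       → [1]
PUSH -13 → [1, -13]
NEG      → [1, 13]
SWAP     → [13, 1]
STORE 2  → [13]
LOAD 2   → [13, 1]
SWAP     → [1, 13]
SUB      → [-12]
PUSH -9  → [-12, -9]
GT       → [0]
POP      → []
PUSH 3   → [3]
PUSH -6  → [3, -6]
STORE 2  → [3]
PUSH 7   → [3, 7]
SWAP     → [7, 3]
ADD      → [10]
PUSH 79  → [10, 79]
STORE 0  → [10]
DUP      → [10, 10]
OVER     → [10, 10, 10]
DUP      → [10, 10, 10, 10]

[10, 10, 10, 10]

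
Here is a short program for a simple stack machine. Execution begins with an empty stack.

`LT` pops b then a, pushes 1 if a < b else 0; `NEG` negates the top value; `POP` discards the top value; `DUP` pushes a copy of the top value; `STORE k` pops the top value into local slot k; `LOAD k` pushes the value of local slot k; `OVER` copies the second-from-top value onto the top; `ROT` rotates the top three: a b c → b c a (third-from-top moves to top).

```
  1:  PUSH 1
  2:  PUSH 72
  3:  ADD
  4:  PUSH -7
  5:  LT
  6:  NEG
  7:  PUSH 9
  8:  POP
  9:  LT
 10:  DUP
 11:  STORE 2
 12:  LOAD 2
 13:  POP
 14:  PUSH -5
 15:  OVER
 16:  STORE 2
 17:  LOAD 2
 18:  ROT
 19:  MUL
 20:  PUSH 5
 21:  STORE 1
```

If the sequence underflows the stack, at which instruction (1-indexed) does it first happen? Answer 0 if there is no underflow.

PUSH 1  -> [1]
PUSH 72 -> [1, 72]
ADD     -> [73]
PUSH -7 -> [73, -7]
LT      -> [0]
NEG     -> [0]
PUSH 9  -> [0, 9]
POP     -> [0]
LT  — needs 2 operands, stack has 1 → underflow

9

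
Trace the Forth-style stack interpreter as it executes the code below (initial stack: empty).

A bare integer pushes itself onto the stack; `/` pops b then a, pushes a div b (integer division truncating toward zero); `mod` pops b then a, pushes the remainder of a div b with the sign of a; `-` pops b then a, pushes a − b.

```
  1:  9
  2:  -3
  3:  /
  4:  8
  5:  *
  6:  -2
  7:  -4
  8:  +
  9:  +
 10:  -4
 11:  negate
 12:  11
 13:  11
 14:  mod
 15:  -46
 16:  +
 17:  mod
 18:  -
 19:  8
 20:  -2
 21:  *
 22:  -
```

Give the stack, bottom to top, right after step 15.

9      → 9
-3     → 9 -3
/      → -3
8      → -3 8
*      → -24
-2     → -24 -2
-4     → -24 -2 -4
+      → -24 -6
+      → -30
-4     → -30 -4
negate → -30 4
11     → -30 4 11
11     → -30 4 11 11
mod    → -30 4 0
-46    → -30 4 0 -46

[-30, 4, 0, -46]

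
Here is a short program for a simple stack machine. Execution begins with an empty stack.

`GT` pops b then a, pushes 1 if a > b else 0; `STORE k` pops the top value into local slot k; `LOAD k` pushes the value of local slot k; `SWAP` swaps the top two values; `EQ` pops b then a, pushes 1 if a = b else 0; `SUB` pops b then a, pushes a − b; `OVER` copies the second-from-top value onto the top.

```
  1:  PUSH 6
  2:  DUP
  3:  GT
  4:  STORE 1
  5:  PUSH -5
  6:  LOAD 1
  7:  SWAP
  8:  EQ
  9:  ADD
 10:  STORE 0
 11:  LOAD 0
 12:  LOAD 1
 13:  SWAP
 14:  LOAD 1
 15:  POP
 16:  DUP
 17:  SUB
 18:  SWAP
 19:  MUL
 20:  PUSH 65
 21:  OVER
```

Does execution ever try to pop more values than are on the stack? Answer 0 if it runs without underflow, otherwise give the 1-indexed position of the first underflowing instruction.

PUSH 6  : 6
DUP     : 6 6
GT      : 0
STORE 1 : (empty)
PUSH -5 : -5
LOAD 1  : -5 0
SWAP    : 0 -5
EQ      : 0
ADD  — needs 2 operands, stack has 1 → underflow

9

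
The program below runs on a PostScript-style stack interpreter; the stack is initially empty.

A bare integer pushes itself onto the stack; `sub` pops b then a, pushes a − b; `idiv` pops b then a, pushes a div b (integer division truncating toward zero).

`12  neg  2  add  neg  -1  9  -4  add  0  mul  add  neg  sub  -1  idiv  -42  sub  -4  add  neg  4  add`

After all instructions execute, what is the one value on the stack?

12    12
neg   -12
2     -12 2
add   -10
neg   10
-1    10 -1
9     10 -1 9
-4    10 -1 9 -4
add   10 -1 5
0     10 -1 5 0
mul   10 -1 0
add   10 -1
neg   10 1
sub   9
-1    9 -1
idiv  -9
-42   -9 -42
sub   33
-4    33 -4
add   29
neg   -29
4     -29 4
add   -25

-25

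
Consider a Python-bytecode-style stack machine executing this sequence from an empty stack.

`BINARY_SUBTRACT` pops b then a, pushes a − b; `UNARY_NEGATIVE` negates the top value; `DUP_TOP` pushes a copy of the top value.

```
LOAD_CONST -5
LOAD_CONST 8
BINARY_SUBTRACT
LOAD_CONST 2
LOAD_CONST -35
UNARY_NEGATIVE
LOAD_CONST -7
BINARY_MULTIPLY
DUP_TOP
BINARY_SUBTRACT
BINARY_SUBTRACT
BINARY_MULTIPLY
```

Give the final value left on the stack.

-26

LOAD_CONST -5    -5
LOAD_CONST 8     -5 8
BINARY_SUBTRACT  -13
LOAD_CONST 2     -13 2
LOAD_CONST -35   -13 2 -35
UNARY_NEGATIVE   -13 2 35
LOAD_CONST -7    -13 2 35 -7
BINARY_MULTIPLY  -13 2 -245
DUP_TOP          -13 2 -245 -245
BINARY_SUBTRACT  -13 2 0
BINARY_SUBTRACT  -13 2
BINARY_MULTIPLY  -26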